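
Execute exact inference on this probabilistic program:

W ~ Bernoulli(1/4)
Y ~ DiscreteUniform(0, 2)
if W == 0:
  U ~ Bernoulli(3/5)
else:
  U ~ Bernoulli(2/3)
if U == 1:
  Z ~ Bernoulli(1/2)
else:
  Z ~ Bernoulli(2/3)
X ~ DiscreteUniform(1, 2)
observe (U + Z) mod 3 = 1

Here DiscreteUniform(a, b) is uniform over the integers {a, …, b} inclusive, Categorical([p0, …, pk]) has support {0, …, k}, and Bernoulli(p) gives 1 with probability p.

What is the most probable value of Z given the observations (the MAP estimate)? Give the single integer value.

Enumerate traces; 24 have nonzero weight after conditioning:
  (W=0, Y=0, U=0, Z=1, X=1) weight 1/30
  (W=0, Y=0, U=0, Z=1, X=2) weight 1/30
  (W=0, Y=0, U=1, Z=0, X=1) weight 3/80
  (W=0, Y=0, U=1, Z=0, X=2) weight 3/80
  (W=0, Y=1, U=0, Z=1, X=1) weight 1/30
  (W=0, Y=1, U=0, Z=1, X=2) weight 1/30
  (W=0, Y=1, U=1, Z=0, X=1) weight 3/80
  (W=0, Y=1, U=1, Z=0, X=2) weight 3/80
  … 16 more
Group by Z:
  weight(Z=0) = 37/120
  weight(Z=1) = 23/90
Total weight = 37/120 + 23/90 = 203/360
P(Z=0 | obs) = 37/120 / 203/360 = 111/203
P(Z=1 | obs) = 23/90 / 203/360 = 92/203
argmax = 0

argmax_v P(Z = v | obs) = 0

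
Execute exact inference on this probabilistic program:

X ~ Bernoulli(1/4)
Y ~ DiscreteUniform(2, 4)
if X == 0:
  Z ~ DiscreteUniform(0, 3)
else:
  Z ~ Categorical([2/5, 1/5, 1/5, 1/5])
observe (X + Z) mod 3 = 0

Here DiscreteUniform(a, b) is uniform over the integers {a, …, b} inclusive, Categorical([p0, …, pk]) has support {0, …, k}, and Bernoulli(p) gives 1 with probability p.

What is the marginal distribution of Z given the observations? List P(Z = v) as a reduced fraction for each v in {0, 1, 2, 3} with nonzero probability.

Enumerate traces; 9 have nonzero weight after conditioning:
  (X=0, Y=2, Z=0) weight 1/16
  (X=0, Y=2, Z=3) weight 1/16
  (X=0, Y=3, Z=0) weight 1/16
  (X=0, Y=3, Z=3) weight 1/16
  (X=0, Y=4, Z=0) weight 1/16
  (X=0, Y=4, Z=3) weight 1/16
  (X=1, Y=2, Z=2) weight 1/60
  (X=1, Y=3, Z=2) weight 1/60
  … 1 more
Group by Z:
  weight(Z=0) = 3/16
  weight(Z=2) = 1/20
  weight(Z=3) = 3/16
Total weight = 3/16 + 1/20 + 3/16 = 17/40
P(Z=0 | obs) = 3/16 / 17/40 = 15/34
P(Z=2 | obs) = 1/20 / 17/40 = 2/17
P(Z=3 | obs) = 3/16 / 17/40 = 15/34

P(Z=0) = 15/34, P(Z=2) = 2/17, P(Z=3) = 15/34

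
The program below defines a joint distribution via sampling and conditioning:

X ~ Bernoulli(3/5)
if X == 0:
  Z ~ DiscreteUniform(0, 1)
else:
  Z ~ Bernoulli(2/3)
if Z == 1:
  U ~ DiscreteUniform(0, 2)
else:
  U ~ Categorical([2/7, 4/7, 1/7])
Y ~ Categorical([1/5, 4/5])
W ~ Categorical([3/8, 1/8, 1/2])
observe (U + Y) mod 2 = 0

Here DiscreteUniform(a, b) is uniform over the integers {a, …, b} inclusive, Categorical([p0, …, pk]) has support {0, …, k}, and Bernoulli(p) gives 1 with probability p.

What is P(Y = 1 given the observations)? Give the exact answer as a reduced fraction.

Enumerate traces; 36 have nonzero weight after conditioning:
  (X=0, Z=0, U=0, Y=0, W=0) weight 3/700
  (X=0, Z=0, U=0, Y=0, W=1) weight 1/700
  (X=0, Z=0, U=0, Y=0, W=2) weight 1/175
  (X=0, Z=0, U=1, Y=1, W=0) weight 6/175
  (X=0, Z=0, U=1, Y=1, W=1) weight 2/175
  (X=0, Z=0, U=1, Y=1, W=2) weight 8/175
  (X=0, Z=0, U=2, Y=0, W=0) weight 3/1400
  (X=0, Z=0, U=2, Y=0, W=1) weight 1/1400
  … 28 more
Group by Y:
  weight(Y=0) = 4/35
  weight(Y=1) = 12/35
Total weight = 4/35 + 12/35 = 16/35
P(Y=0 | obs) = 4/35 / 16/35 = 1/4
P(Y=1 | obs) = 12/35 / 16/35 = 3/4

P(Y = 1 | obs) = 3/4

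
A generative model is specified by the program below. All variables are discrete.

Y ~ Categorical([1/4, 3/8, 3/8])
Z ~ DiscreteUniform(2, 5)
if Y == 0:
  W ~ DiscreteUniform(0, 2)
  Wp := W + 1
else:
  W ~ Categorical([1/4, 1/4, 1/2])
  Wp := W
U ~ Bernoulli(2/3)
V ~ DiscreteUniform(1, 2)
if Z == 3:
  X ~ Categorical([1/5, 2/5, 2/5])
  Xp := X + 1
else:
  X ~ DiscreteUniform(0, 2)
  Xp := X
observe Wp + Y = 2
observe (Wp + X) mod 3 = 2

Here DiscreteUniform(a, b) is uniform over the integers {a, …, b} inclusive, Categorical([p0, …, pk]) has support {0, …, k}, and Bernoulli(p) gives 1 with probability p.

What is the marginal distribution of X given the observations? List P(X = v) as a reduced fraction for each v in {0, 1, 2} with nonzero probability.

Enumerate traces; 48 have nonzero weight after conditioning:
  (Y=0, Z=2, W=1, U=0, V=1, X=0) weight 1/864
  (Y=0, Z=2, W=1, U=0, V=2, X=0) weight 1/864
  (Y=0, Z=2, W=1, U=1, V=1, X=0) weight 1/432
  (Y=0, Z=2, W=1, U=1, V=2, X=0) weight 1/432
  (Y=0, Z=3, W=1, U=0, V=1, X=0) weight 1/1440
  (Y=0, Z=3, W=1, U=0, V=2, X=0) weight 1/1440
  (Y=0, Z=3, W=1, U=1, V=1, X=0) weight 1/720
  (Y=0, Z=3, W=1, U=1, V=2, X=0) weight 1/720
  (Y=1, Z=2, W=1, U=0, V=1, X=1) weight 1/768
  (Y=2, Z=2, W=0, U=0, V=1, X=2) weight 1/768
  … 38 more
Group by X:
  weight(X=0) = 1/40
  weight(X=1) = 21/640
  weight(X=2) = 21/640
Total weight = 1/40 + 21/640 + 21/640 = 29/320
P(X=0 | obs) = 1/40 / 29/320 = 8/29
P(X=1 | obs) = 21/640 / 29/320 = 21/58
P(X=2 | obs) = 21/640 / 29/320 = 21/58

P(X=0) = 8/29, P(X=1) = 21/58, P(X=2) = 21/58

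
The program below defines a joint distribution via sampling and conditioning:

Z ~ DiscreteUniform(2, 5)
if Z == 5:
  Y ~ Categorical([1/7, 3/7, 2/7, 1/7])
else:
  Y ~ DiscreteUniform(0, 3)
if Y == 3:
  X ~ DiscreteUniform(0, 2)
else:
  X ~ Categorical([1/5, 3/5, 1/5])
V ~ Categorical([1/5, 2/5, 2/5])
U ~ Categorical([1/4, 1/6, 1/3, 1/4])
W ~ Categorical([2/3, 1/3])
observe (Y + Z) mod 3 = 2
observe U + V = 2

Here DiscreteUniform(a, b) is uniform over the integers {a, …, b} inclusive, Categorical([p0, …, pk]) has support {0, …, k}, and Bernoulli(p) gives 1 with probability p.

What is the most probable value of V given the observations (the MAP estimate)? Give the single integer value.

Enumerate traces; 108 have nonzero weight after conditioning:
  (Z=2, Y=0, X=0, V=0, U=2, W=0) weight 1/1800
  (Z=2, Y=0, X=0, V=0, U=2, W=1) weight 1/3600
  (Z=2, Y=0, X=0, V=1, U=1, W=0) weight 1/1800
  (Z=2, Y=0, X=0, V=1, U=1, W=1) weight 1/3600
  (Z=2, Y=0, X=0, V=2, U=0, W=0) weight 1/1200
  (Z=2, Y=0, X=0, V=2, U=0, W=1) weight 1/2400
  (Z=2, Y=0, X=1, V=0, U=2, W=0) weight 1/600
  (Z=2, Y=0, X=1, V=0, U=2, W=1) weight 1/1200
  … 100 more
Group by V:
  weight(V=0) = 3/140
  weight(V=1) = 3/140
  weight(V=2) = 9/280
Total weight = 3/140 + 3/140 + 9/280 = 3/40
P(V=0 | obs) = 3/140 / 3/40 = 2/7
P(V=1 | obs) = 3/140 / 3/40 = 2/7
P(V=2 | obs) = 9/280 / 3/40 = 3/7
argmax = 2

argmax_v P(V = v | obs) = 2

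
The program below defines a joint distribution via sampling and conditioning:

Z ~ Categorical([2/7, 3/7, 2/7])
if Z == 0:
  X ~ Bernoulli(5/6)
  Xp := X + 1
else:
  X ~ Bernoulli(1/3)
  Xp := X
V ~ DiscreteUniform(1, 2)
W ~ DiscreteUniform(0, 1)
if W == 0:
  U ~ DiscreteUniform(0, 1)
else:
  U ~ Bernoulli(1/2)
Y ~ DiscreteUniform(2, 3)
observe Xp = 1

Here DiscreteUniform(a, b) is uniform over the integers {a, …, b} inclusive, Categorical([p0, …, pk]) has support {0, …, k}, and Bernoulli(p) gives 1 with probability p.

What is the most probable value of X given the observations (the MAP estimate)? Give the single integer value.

argmax_v P(X = v | obs) = 1

Enumerate traces; 48 have nonzero weight after conditioning:
  (Z=0, X=0, V=1, W=0, U=0, Y=2) weight 1/336
  (Z=0, X=0, V=1, W=0, U=0, Y=3) weight 1/336
  (Z=0, X=0, V=1, W=0, U=1, Y=2) weight 1/336
  (Z=0, X=0, V=1, W=0, U=1, Y=3) weight 1/336
  (Z=0, X=0, V=1, W=1, U=0, Y=2) weight 1/336
  (Z=0, X=0, V=1, W=1, U=0, Y=3) weight 1/336
  (Z=0, X=0, V=1, W=1, U=1, Y=2) weight 1/336
  (Z=0, X=0, V=1, W=1, U=1, Y=3) weight 1/336
  (Z=1, X=1, V=1, W=0, U=0, Y=2) weight 1/112
  … 39 more
Group by X:
  weight(X=0) = 1/21
  weight(X=1) = 5/21
Total weight = 1/21 + 5/21 = 2/7
P(X=0 | obs) = 1/21 / 2/7 = 1/6
P(X=1 | obs) = 5/21 / 2/7 = 5/6
argmax = 1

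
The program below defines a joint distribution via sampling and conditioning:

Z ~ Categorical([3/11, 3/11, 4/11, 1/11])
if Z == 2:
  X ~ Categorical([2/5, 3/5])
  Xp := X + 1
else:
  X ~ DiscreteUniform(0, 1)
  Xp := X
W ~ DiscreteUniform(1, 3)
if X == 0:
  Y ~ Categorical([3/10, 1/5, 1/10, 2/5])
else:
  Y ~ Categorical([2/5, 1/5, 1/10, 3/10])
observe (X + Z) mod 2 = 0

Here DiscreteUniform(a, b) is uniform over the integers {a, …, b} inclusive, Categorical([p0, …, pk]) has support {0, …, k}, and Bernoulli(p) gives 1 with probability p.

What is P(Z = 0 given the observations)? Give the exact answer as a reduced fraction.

Enumerate traces; 48 have nonzero weight after conditioning:
  (Z=0, X=0, W=1, Y=0) weight 3/220
  (Z=0, X=0, W=1, Y=1) weight 1/110
  (Z=0, X=0, W=1, Y=2) weight 1/220
  (Z=0, X=0, W=1, Y=3) weight 1/55
  (Z=0, X=0, W=2, Y=0) weight 3/220
  (Z=0, X=0, W=2, Y=1) weight 1/110
  (Z=0, X=0, W=2, Y=2) weight 1/220
  (Z=0, X=0, W=2, Y=3) weight 1/55
  (Z=1, X=1, W=1, Y=0) weight 1/55
  (Z=2, X=0, W=1, Y=0) weight 4/275
  … 38 more
Group by Z:
  weight(Z=0) = 3/22
  weight(Z=1) = 3/22
  weight(Z=2) = 8/55
  weight(Z=3) = 1/22
Total weight = 3/22 + 3/22 + 8/55 + 1/22 = 51/110
P(Z=0 | obs) = 3/22 / 51/110 = 5/17
P(Z=1 | obs) = 3/22 / 51/110 = 5/17
P(Z=2 | obs) = 8/55 / 51/110 = 16/51
P(Z=3 | obs) = 1/22 / 51/110 = 5/51

P(Z = 0 | obs) = 5/17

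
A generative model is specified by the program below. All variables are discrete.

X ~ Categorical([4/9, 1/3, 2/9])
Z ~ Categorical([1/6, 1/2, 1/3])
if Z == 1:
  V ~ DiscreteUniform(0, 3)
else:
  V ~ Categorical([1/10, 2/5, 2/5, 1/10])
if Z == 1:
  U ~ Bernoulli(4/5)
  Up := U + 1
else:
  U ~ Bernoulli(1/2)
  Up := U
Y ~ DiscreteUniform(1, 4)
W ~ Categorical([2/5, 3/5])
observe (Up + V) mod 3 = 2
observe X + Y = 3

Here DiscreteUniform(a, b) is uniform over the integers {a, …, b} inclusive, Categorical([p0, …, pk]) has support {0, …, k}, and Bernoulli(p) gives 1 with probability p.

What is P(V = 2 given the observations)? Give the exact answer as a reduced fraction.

P(V = 2 | obs) = 4/17

Enumerate traces; 42 have nonzero weight after conditioning:
  (X=0, Z=0, V=1, U=1, Y=3, W=0) weight 1/675
  (X=0, Z=0, V=1, U=1, Y=3, W=1) weight 1/450
  (X=0, Z=0, V=2, U=0, Y=3, W=0) weight 1/675
  (X=0, Z=0, V=2, U=0, Y=3, W=1) weight 1/450
  (X=0, Z=1, V=0, U=1, Y=3, W=0) weight 1/225
  (X=0, Z=1, V=0, U=1, Y=3, W=1) weight 1/150
  (X=0, Z=1, V=1, U=0, Y=3, W=0) weight 1/900
  (X=0, Z=1, V=1, U=0, Y=3, W=1) weight 1/600
  (X=0, Z=1, V=3, U=1, Y=3, W=0) weight 1/225
  … 33 more
Group by V:
  weight(V=0) = 1/40
  weight(V=1) = 1/32
  weight(V=2) = 1/40
  weight(V=3) = 1/40
Total weight = 1/40 + 1/32 + 1/40 + 1/40 = 17/160
P(V=0 | obs) = 1/40 / 17/160 = 4/17
P(V=1 | obs) = 1/32 / 17/160 = 5/17
P(V=2 | obs) = 1/40 / 17/160 = 4/17
P(V=3 | obs) = 1/40 / 17/160 = 4/17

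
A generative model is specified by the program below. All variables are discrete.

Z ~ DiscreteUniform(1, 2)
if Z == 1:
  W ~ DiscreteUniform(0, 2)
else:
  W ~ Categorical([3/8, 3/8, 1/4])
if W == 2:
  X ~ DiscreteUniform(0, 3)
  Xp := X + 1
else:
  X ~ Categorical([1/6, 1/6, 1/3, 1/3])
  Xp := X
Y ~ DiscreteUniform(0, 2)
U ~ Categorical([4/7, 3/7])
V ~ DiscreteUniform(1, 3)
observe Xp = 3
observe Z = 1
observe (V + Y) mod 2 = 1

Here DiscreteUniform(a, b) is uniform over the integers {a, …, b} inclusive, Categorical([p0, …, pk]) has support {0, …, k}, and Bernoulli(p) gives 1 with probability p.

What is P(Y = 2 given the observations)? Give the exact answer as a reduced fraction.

P(Y = 2 | obs) = 2/5

Enumerate traces; 30 have nonzero weight after conditioning:
  (Z=1, W=0, X=3, Y=0, U=0, V=1) weight 2/567
  (Z=1, W=0, X=3, Y=0, U=0, V=3) weight 2/567
  (Z=1, W=0, X=3, Y=0, U=1, V=1) weight 1/378
  (Z=1, W=0, X=3, Y=0, U=1, V=3) weight 1/378
  (Z=1, W=0, X=3, Y=1, U=0, V=2) weight 2/567
  (Z=1, W=0, X=3, Y=1, U=1, V=2) weight 1/378
  (Z=1, W=0, X=3, Y=2, U=0, V=1) weight 2/567
  (Z=1, W=0, X=3, Y=2, U=0, V=3) weight 2/567
  … 22 more
Group by Y:
  weight(Y=0) = 11/324
  weight(Y=1) = 11/648
  weight(Y=2) = 11/324
Total weight = 11/324 + 11/648 + 11/324 = 55/648
P(Y=0 | obs) = 11/324 / 55/648 = 2/5
P(Y=1 | obs) = 11/648 / 55/648 = 1/5
P(Y=2 | obs) = 11/324 / 55/648 = 2/5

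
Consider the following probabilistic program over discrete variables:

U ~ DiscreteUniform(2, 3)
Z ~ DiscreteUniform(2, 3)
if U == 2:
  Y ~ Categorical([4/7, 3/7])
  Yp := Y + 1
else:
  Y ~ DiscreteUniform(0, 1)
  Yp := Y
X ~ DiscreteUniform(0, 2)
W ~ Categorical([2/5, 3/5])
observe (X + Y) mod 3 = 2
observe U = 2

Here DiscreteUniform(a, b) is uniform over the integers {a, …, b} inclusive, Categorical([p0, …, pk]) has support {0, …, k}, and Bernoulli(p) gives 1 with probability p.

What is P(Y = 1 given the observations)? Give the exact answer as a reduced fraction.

P(Y = 1 | obs) = 3/7

Enumerate traces; 8 have nonzero weight after conditioning:
  (U=2, Z=2, Y=0, X=2, W=0) weight 2/105
  (U=2, Z=2, Y=0, X=2, W=1) weight 1/35
  (U=2, Z=2, Y=1, X=1, W=0) weight 1/70
  (U=2, Z=2, Y=1, X=1, W=1) weight 3/140
  (U=2, Z=3, Y=0, X=2, W=0) weight 2/105
  (U=2, Z=3, Y=0, X=2, W=1) weight 1/35
  (U=2, Z=3, Y=1, X=1, W=0) weight 1/70
  (U=2, Z=3, Y=1, X=1, W=1) weight 3/140
Group by Y:
  weight(Y=0) = 2/21
  weight(Y=1) = 1/14
Total weight = 2/21 + 1/14 = 1/6
P(Y=0 | obs) = 2/21 / 1/6 = 4/7
P(Y=1 | obs) = 1/14 / 1/6 = 3/7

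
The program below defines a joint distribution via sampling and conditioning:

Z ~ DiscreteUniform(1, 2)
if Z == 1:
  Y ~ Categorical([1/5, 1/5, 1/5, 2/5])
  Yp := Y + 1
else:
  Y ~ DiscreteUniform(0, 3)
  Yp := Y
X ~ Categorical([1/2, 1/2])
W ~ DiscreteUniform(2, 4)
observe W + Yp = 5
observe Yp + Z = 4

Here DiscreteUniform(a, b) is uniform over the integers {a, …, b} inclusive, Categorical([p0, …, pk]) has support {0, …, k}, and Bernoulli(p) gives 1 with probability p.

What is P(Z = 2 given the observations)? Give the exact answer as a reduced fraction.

P(Z = 2 | obs) = 5/9

Enumerate traces; 4 have nonzero weight after conditioning:
  (Z=1, Y=2, X=0, W=2) weight 1/60
  (Z=1, Y=2, X=1, W=2) weight 1/60
  (Z=2, Y=2, X=0, W=3) weight 1/48
  (Z=2, Y=2, X=1, W=3) weight 1/48
Group by Z:
  weight(Z=1) = 1/30
  weight(Z=2) = 1/24
Total weight = 1/30 + 1/24 = 3/40
P(Z=1 | obs) = 1/30 / 3/40 = 4/9
P(Z=2 | obs) = 1/24 / 3/40 = 5/9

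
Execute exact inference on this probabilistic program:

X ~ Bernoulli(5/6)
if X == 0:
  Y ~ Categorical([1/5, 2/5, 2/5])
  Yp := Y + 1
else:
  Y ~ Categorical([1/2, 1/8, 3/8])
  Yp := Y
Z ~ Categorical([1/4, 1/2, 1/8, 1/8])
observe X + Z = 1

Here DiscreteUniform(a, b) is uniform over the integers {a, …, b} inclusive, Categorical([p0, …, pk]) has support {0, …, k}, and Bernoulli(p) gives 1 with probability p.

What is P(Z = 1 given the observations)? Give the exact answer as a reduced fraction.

Enumerate traces; 6 have nonzero weight after conditioning:
  (X=0, Y=0, Z=1) weight 1/60
  (X=0, Y=1, Z=1) weight 1/30
  (X=0, Y=2, Z=1) weight 1/30
  (X=1, Y=0, Z=0) weight 5/48
  (X=1, Y=1, Z=0) weight 5/192
  (X=1, Y=2, Z=0) weight 5/64
Group by Z:
  weight(Z=0) = 5/24
  weight(Z=1) = 1/12
Total weight = 5/24 + 1/12 = 7/24
P(Z=0 | obs) = 5/24 / 7/24 = 5/7
P(Z=1 | obs) = 1/12 / 7/24 = 2/7

P(Z = 1 | obs) = 2/7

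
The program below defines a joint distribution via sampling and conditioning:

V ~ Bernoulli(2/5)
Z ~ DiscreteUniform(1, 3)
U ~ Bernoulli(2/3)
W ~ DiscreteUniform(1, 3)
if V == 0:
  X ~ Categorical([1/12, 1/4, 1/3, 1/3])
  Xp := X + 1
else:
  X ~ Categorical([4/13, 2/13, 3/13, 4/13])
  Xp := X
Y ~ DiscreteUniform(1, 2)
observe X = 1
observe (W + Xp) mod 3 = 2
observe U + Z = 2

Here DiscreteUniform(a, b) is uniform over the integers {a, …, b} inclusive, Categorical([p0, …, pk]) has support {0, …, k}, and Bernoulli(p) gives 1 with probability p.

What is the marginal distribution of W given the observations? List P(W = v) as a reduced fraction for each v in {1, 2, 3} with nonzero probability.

Enumerate traces; 8 have nonzero weight after conditioning:
  (V=0, Z=1, U=1, W=3, X=1, Y=1) weight 1/180
  (V=0, Z=1, U=1, W=3, X=1, Y=2) weight 1/180
  (V=0, Z=2, U=0, W=3, X=1, Y=1) weight 1/360
  (V=0, Z=2, U=0, W=3, X=1, Y=2) weight 1/360
  (V=1, Z=1, U=1, W=1, X=1, Y=1) weight 4/1755
  (V=1, Z=1, U=1, W=1, X=1, Y=2) weight 4/1755
  (V=1, Z=2, U=0, W=1, X=1, Y=1) weight 2/1755
  (V=1, Z=2, U=0, W=1, X=1, Y=2) weight 2/1755
Group by W:
  weight(W=1) = 4/585
  weight(W=3) = 1/60
Total weight = 4/585 + 1/60 = 11/468
P(W=1 | obs) = 4/585 / 11/468 = 16/55
P(W=3 | obs) = 1/60 / 11/468 = 39/55

P(W=1) = 16/55, P(W=3) = 39/55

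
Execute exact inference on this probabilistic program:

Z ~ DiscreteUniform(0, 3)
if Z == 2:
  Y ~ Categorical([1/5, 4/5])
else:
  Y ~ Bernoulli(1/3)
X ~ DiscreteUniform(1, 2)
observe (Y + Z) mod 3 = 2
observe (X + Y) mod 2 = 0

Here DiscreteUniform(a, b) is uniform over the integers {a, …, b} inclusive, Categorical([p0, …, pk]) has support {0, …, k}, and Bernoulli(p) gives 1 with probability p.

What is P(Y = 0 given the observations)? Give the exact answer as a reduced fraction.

P(Y = 0 | obs) = 3/8

Enumerate traces; 2 have nonzero weight after conditioning:
  (Z=1, Y=1, X=1) weight 1/24
  (Z=2, Y=0, X=2) weight 1/40
Group by Y:
  weight(Y=0) = 1/40
  weight(Y=1) = 1/24
Total weight = 1/40 + 1/24 = 1/15
P(Y=0 | obs) = 1/40 / 1/15 = 3/8
P(Y=1 | obs) = 1/24 / 1/15 = 5/8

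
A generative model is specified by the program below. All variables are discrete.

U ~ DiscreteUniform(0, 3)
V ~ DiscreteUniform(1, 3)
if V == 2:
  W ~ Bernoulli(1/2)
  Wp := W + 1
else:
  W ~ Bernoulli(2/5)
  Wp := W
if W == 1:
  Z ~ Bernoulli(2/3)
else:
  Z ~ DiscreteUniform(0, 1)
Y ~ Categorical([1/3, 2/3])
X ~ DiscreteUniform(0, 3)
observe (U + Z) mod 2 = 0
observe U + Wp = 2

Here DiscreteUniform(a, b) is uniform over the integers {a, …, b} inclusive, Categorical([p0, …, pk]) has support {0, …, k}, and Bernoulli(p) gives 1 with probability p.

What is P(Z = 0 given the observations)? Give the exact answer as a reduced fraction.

Enumerate traces; 48 have nonzero weight after conditioning:
  (U=0, V=2, W=1, Z=0, Y=0, X=0) weight 1/864
  (U=0, V=2, W=1, Z=0, Y=0, X=1) weight 1/864
  (U=0, V=2, W=1, Z=0, Y=0, X=2) weight 1/864
  (U=0, V=2, W=1, Z=0, Y=0, X=3) weight 1/864
  (U=0, V=2, W=1, Z=0, Y=1, X=0) weight 1/432
  (U=0, V=2, W=1, Z=0, Y=1, X=1) weight 1/432
  (U=0, V=2, W=1, Z=0, Y=1, X=2) weight 1/432
  (U=0, V=2, W=1, Z=0, Y=1, X=3) weight 1/432
  (U=1, V=1, W=1, Z=1, Y=0, X=0) weight 1/540
  … 39 more
Group by Z:
  weight(Z=0) = 23/360
  weight(Z=1) = 47/720
Total weight = 23/360 + 47/720 = 31/240
P(Z=0 | obs) = 23/360 / 31/240 = 46/93
P(Z=1 | obs) = 47/720 / 31/240 = 47/93

P(Z = 0 | obs) = 46/93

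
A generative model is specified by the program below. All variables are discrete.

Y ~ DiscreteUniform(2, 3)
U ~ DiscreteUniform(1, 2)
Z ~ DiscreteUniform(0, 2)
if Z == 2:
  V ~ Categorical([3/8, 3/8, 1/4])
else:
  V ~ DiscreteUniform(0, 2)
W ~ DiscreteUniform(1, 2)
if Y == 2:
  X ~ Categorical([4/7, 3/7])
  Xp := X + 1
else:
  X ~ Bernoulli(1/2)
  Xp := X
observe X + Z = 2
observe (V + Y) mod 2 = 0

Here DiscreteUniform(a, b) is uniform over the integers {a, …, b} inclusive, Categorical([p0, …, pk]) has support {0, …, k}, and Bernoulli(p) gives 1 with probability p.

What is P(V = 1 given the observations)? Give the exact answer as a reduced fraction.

Enumerate traces; 24 have nonzero weight after conditioning:
  (Y=2, U=1, Z=1, V=0, W=1, X=1) weight 1/168
  (Y=2, U=1, Z=1, V=0, W=2, X=1) weight 1/168
  (Y=2, U=1, Z=1, V=2, W=1, X=1) weight 1/168
  (Y=2, U=1, Z=1, V=2, W=2, X=1) weight 1/168
  (Y=2, U=1, Z=2, V=0, W=1, X=0) weight 1/112
  (Y=2, U=1, Z=2, V=0, W=2, X=0) weight 1/112
  (Y=2, U=1, Z=2, V=2, W=1, X=0) weight 1/168
  (Y=2, U=1, Z=2, V=2, W=2, X=0) weight 1/168
  (Y=3, U=1, Z=1, V=1, W=1, X=1) weight 1/144
  … 15 more
Group by V:
  weight(V=0) = 5/84
  weight(V=1) = 17/288
  weight(V=2) = 1/21
Total weight = 5/84 + 17/288 + 1/21 = 335/2016
P(V=0 | obs) = 5/84 / 335/2016 = 24/67
P(V=1 | obs) = 17/288 / 335/2016 = 119/335
P(V=2 | obs) = 1/21 / 335/2016 = 96/335

P(V = 1 | obs) = 119/335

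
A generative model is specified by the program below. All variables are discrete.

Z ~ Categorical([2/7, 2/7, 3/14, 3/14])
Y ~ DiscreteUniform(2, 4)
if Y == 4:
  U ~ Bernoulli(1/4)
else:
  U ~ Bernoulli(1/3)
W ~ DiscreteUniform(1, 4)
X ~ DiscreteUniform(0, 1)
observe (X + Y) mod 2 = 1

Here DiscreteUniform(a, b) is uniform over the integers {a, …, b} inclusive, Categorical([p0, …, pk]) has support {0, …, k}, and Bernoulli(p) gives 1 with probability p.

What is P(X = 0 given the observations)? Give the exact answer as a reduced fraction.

Enumerate traces; 96 have nonzero weight after conditioning:
  (Z=0, Y=2, U=0, W=1, X=1) weight 1/126
  (Z=0, Y=2, U=0, W=2, X=1) weight 1/126
  (Z=0, Y=2, U=0, W=3, X=1) weight 1/126
  (Z=0, Y=2, U=0, W=4, X=1) weight 1/126
  (Z=0, Y=2, U=1, W=1, X=1) weight 1/252
  (Z=0, Y=2, U=1, W=2, X=1) weight 1/252
  (Z=0, Y=2, U=1, W=3, X=1) weight 1/252
  (Z=0, Y=2, U=1, W=4, X=1) weight 1/252
  (Z=0, Y=3, U=0, W=1, X=0) weight 1/126
  … 87 more
Group by X:
  weight(X=0) = 1/6
  weight(X=1) = 1/3
Total weight = 1/6 + 1/3 = 1/2
P(X=0 | obs) = 1/6 / 1/2 = 1/3
P(X=1 | obs) = 1/3 / 1/2 = 2/3

P(X = 0 | obs) = 1/3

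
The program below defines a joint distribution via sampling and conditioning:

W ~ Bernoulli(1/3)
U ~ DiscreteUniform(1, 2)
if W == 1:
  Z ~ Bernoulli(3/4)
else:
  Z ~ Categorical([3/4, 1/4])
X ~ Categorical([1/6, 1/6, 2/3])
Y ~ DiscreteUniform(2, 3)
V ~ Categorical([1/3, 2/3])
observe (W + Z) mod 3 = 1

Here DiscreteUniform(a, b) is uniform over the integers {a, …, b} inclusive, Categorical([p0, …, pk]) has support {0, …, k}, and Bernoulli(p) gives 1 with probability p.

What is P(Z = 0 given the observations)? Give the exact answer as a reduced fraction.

Enumerate traces; 48 have nonzero weight after conditioning:
  (W=0, U=1, Z=1, X=0, Y=2, V=0) weight 1/432
  (W=0, U=1, Z=1, X=0, Y=2, V=1) weight 1/216
  (W=0, U=1, Z=1, X=0, Y=3, V=0) weight 1/432
  (W=0, U=1, Z=1, X=0, Y=3, V=1) weight 1/216
  (W=0, U=1, Z=1, X=1, Y=2, V=0) weight 1/432
  (W=0, U=1, Z=1, X=1, Y=2, V=1) weight 1/216
  (W=0, U=1, Z=1, X=1, Y=3, V=0) weight 1/432
  (W=0, U=1, Z=1, X=1, Y=3, V=1) weight 1/216
  (W=1, U=1, Z=0, X=0, Y=2, V=0) weight 1/864
  … 39 more
Group by Z:
  weight(Z=0) = 1/12
  weight(Z=1) = 1/6
Total weight = 1/12 + 1/6 = 1/4
P(Z=0 | obs) = 1/12 / 1/4 = 1/3
P(Z=1 | obs) = 1/6 / 1/4 = 2/3

P(Z = 0 | obs) = 1/3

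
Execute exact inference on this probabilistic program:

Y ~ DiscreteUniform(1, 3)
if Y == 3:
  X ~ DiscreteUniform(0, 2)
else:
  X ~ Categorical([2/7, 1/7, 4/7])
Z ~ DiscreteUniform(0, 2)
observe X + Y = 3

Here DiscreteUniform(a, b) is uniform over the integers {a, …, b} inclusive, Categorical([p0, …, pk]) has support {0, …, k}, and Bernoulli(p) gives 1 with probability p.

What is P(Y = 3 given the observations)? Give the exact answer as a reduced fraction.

P(Y = 3 | obs) = 7/22

Enumerate traces; 9 have nonzero weight after conditioning:
  (Y=1, X=2, Z=0) weight 4/63
  (Y=1, X=2, Z=1) weight 4/63
  (Y=1, X=2, Z=2) weight 4/63
  (Y=2, X=1, Z=0) weight 1/63
  (Y=2, X=1, Z=1) weight 1/63
  (Y=2, X=1, Z=2) weight 1/63
  (Y=3, X=0, Z=0) weight 1/27
  (Y=3, X=0, Z=1) weight 1/27
  … 1 more
Group by Y:
  weight(Y=1) = 4/21
  weight(Y=2) = 1/21
  weight(Y=3) = 1/9
Total weight = 4/21 + 1/21 + 1/9 = 22/63
P(Y=1 | obs) = 4/21 / 22/63 = 6/11
P(Y=2 | obs) = 1/21 / 22/63 = 3/22
P(Y=3 | obs) = 1/9 / 22/63 = 7/22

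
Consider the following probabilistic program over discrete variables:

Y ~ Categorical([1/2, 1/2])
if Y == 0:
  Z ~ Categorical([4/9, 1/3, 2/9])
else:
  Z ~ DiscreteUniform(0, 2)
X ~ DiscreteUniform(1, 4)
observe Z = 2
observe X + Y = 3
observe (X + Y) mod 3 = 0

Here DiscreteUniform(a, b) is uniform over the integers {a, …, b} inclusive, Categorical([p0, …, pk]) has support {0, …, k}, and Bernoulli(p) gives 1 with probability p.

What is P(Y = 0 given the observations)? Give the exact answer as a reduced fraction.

P(Y = 0 | obs) = 2/5

Enumerate traces; 2 have nonzero weight after conditioning:
  (Y=0, Z=2, X=3) weight 1/36
  (Y=1, Z=2, X=2) weight 1/24
Group by Y:
  weight(Y=0) = 1/36
  weight(Y=1) = 1/24
Total weight = 1/36 + 1/24 = 5/72
P(Y=0 | obs) = 1/36 / 5/72 = 2/5
P(Y=1 | obs) = 1/24 / 5/72 = 3/5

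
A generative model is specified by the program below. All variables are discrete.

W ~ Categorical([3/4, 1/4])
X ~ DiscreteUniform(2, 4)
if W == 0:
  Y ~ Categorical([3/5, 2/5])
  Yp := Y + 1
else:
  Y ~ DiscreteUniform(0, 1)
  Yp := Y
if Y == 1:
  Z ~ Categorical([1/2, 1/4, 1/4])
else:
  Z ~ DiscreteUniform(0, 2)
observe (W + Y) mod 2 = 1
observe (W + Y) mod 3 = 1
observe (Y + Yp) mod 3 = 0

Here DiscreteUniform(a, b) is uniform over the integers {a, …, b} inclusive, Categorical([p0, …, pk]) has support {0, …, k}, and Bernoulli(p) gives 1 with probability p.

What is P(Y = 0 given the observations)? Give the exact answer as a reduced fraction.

Enumerate traces; 18 have nonzero weight after conditioning:
  (W=0, X=2, Y=1, Z=0) weight 1/20
  (W=0, X=2, Y=1, Z=1) weight 1/40
  (W=0, X=2, Y=1, Z=2) weight 1/40
  (W=0, X=3, Y=1, Z=0) weight 1/20
  (W=0, X=3, Y=1, Z=1) weight 1/40
  (W=0, X=3, Y=1, Z=2) weight 1/40
  (W=0, X=4, Y=1, Z=0) weight 1/20
  (W=0, X=4, Y=1, Z=1) weight 1/40
  (W=1, X=2, Y=0, Z=0) weight 1/72
  … 9 more
Group by Y:
  weight(Y=0) = 1/8
  weight(Y=1) = 3/10
Total weight = 1/8 + 3/10 = 17/40
P(Y=0 | obs) = 1/8 / 17/40 = 5/17
P(Y=1 | obs) = 3/10 / 17/40 = 12/17

P(Y = 0 | obs) = 5/17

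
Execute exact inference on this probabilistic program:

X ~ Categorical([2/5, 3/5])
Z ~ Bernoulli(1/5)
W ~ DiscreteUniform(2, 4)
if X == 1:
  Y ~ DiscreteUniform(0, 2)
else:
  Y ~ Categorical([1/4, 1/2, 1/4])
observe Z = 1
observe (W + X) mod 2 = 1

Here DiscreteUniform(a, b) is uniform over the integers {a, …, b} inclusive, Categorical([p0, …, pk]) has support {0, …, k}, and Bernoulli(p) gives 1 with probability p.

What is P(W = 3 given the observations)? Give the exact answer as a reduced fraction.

Enumerate traces; 9 have nonzero weight after conditioning:
  (X=0, Z=1, W=3, Y=0) weight 1/150
  (X=0, Z=1, W=3, Y=1) weight 1/75
  (X=0, Z=1, W=3, Y=2) weight 1/150
  (X=1, Z=1, W=2, Y=0) weight 1/75
  (X=1, Z=1, W=2, Y=1) weight 1/75
  (X=1, Z=1, W=2, Y=2) weight 1/75
  (X=1, Z=1, W=4, Y=0) weight 1/75
  (X=1, Z=1, W=4, Y=1) weight 1/75
  … 1 more
Group by W:
  weight(W=2) = 1/25
  weight(W=3) = 2/75
  weight(W=4) = 1/25
Total weight = 1/25 + 2/75 + 1/25 = 8/75
P(W=2 | obs) = 1/25 / 8/75 = 3/8
P(W=3 | obs) = 2/75 / 8/75 = 1/4
P(W=4 | obs) = 1/25 / 8/75 = 3/8

P(W = 3 | obs) = 1/4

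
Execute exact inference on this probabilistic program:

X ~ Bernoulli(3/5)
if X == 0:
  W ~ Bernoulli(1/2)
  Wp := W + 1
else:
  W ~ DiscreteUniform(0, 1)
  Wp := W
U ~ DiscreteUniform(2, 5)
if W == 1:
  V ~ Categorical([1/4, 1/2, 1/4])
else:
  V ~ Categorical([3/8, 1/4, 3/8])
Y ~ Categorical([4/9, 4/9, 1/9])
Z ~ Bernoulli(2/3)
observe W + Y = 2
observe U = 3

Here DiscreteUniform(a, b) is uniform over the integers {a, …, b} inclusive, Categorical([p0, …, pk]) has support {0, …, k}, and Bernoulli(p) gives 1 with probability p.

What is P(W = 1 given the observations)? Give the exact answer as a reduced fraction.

P(W = 1 | obs) = 4/5

Enumerate traces; 24 have nonzero weight after conditioning:
  (X=0, W=0, U=3, V=0, Y=2, Z=0) weight 1/1440
  (X=0, W=0, U=3, V=0, Y=2, Z=1) weight 1/720
  (X=0, W=0, U=3, V=1, Y=2, Z=0) weight 1/2160
  (X=0, W=0, U=3, V=1, Y=2, Z=1) weight 1/1080
  (X=0, W=0, U=3, V=2, Y=2, Z=0) weight 1/1440
  (X=0, W=0, U=3, V=2, Y=2, Z=1) weight 1/720
  (X=0, W=1, U=3, V=0, Y=1, Z=0) weight 1/540
  (X=0, W=1, U=3, V=0, Y=1, Z=1) weight 1/270
  … 16 more
Group by W:
  weight(W=0) = 1/72
  weight(W=1) = 1/18
Total weight = 1/72 + 1/18 = 5/72
P(W=0 | obs) = 1/72 / 5/72 = 1/5
P(W=1 | obs) = 1/18 / 5/72 = 4/5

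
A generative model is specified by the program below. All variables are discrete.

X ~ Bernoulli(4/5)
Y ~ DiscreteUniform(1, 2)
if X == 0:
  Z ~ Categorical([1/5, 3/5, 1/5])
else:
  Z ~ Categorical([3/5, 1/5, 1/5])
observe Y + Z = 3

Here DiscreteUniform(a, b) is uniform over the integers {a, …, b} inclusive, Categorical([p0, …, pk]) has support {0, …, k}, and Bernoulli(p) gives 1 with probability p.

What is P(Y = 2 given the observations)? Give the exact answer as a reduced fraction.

Enumerate traces; 4 have nonzero weight after conditioning:
  (X=0, Y=1, Z=2) weight 1/50
  (X=0, Y=2, Z=1) weight 3/50
  (X=1, Y=1, Z=2) weight 2/25
  (X=1, Y=2, Z=1) weight 2/25
Group by Y:
  weight(Y=1) = 1/10
  weight(Y=2) = 7/50
Total weight = 1/10 + 7/50 = 6/25
P(Y=1 | obs) = 1/10 / 6/25 = 5/12
P(Y=2 | obs) = 7/50 / 6/25 = 7/12

P(Y = 2 | obs) = 7/12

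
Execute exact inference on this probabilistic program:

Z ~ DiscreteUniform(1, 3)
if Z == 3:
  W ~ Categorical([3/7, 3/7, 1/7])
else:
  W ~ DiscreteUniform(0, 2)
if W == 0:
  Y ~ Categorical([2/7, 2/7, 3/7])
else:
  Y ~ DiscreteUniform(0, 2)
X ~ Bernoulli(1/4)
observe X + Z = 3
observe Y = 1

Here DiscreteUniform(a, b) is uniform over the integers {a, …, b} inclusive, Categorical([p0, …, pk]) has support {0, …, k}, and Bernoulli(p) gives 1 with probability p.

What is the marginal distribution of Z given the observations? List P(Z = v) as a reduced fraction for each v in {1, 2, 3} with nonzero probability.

P(Z=2) = 70/277, P(Z=3) = 207/277

Enumerate traces; 6 have nonzero weight after conditioning:
  (Z=2, W=0, Y=1, X=1) weight 1/126
  (Z=2, W=1, Y=1, X=1) weight 1/108
  (Z=2, W=2, Y=1, X=1) weight 1/108
  (Z=3, W=0, Y=1, X=0) weight 3/98
  (Z=3, W=1, Y=1, X=0) weight 1/28
  (Z=3, W=2, Y=1, X=0) weight 1/84
Group by Z:
  weight(Z=2) = 5/189
  weight(Z=3) = 23/294
Total weight = 5/189 + 23/294 = 277/2646
P(Z=2 | obs) = 5/189 / 277/2646 = 70/277
P(Z=3 | obs) = 23/294 / 277/2646 = 207/277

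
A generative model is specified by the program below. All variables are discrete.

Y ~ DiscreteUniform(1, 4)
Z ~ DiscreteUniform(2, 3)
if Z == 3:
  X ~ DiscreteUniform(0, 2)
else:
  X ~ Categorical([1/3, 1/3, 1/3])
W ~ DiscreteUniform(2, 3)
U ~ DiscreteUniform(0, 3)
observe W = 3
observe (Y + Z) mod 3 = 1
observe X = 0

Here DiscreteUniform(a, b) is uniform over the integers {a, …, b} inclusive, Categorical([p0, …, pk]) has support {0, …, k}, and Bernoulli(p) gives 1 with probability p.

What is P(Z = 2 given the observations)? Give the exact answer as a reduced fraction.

Enumerate traces; 12 have nonzero weight after conditioning:
  (Y=1, Z=3, X=0, W=3, U=0) weight 1/192
  (Y=1, Z=3, X=0, W=3, U=1) weight 1/192
  (Y=1, Z=3, X=0, W=3, U=2) weight 1/192
  (Y=1, Z=3, X=0, W=3, U=3) weight 1/192
  (Y=2, Z=2, X=0, W=3, U=0) weight 1/192
  (Y=2, Z=2, X=0, W=3, U=1) weight 1/192
  (Y=2, Z=2, X=0, W=3, U=2) weight 1/192
  (Y=2, Z=2, X=0, W=3, U=3) weight 1/192
  … 4 more
Group by Z:
  weight(Z=2) = 1/48
  weight(Z=3) = 1/24
Total weight = 1/48 + 1/24 = 1/16
P(Z=2 | obs) = 1/48 / 1/16 = 1/3
P(Z=3 | obs) = 1/24 / 1/16 = 2/3

P(Z = 2 | obs) = 1/3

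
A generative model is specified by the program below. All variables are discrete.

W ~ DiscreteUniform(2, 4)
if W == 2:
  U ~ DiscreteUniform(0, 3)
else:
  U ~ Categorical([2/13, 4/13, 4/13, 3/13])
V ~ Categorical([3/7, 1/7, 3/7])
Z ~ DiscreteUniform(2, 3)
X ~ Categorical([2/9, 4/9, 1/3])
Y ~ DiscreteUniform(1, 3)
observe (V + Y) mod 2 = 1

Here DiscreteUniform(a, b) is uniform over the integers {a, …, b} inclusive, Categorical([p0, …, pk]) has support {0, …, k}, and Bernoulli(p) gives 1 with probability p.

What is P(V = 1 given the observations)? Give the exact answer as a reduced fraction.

Enumerate traces; 360 have nonzero weight after conditioning:
  (W=2, U=0, V=0, Z=2, X=0, Y=1) weight 1/756
  (W=2, U=0, V=0, Z=2, X=0, Y=3) weight 1/756
  (W=2, U=0, V=0, Z=2, X=1, Y=1) weight 1/378
  (W=2, U=0, V=0, Z=2, X=1, Y=3) weight 1/378
  (W=2, U=0, V=0, Z=2, X=2, Y=1) weight 1/504
  (W=2, U=0, V=0, Z=2, X=2, Y=3) weight 1/504
  (W=2, U=0, V=0, Z=3, X=0, Y=1) weight 1/756
  (W=2, U=0, V=0, Z=3, X=0, Y=3) weight 1/756
  (W=2, U=0, V=1, Z=2, X=0, Y=2) weight 1/2268
  (W=2, U=0, V=2, Z=2, X=0, Y=1) weight 1/756
  … 350 more
Group by V:
  weight(V=0) = 2/7
  weight(V=1) = 1/21
  weight(V=2) = 2/7
Total weight = 2/7 + 1/21 + 2/7 = 13/21
P(V=0 | obs) = 2/7 / 13/21 = 6/13
P(V=1 | obs) = 1/21 / 13/21 = 1/13
P(V=2 | obs) = 2/7 / 13/21 = 6/13

P(V = 1 | obs) = 1/13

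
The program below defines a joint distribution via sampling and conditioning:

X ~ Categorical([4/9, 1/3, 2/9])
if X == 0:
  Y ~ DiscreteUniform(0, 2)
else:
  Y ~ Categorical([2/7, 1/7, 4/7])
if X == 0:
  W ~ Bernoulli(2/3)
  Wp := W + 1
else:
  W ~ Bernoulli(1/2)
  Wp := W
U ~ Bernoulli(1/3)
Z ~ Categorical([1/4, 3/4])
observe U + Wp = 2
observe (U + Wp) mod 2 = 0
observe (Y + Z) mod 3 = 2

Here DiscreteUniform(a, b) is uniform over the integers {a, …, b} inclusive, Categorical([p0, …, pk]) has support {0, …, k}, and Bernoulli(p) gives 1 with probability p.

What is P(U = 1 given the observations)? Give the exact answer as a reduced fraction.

Enumerate traces; 8 have nonzero weight after conditioning:
  (X=0, Y=1, W=0, U=1, Z=1) weight 1/81
  (X=0, Y=1, W=1, U=0, Z=1) weight 4/81
  (X=0, Y=2, W=0, U=1, Z=0) weight 1/243
  (X=0, Y=2, W=1, U=0, Z=0) weight 4/243
  (X=1, Y=1, W=1, U=1, Z=1) weight 1/168
  (X=1, Y=2, W=1, U=1, Z=0) weight 1/126
  (X=2, Y=1, W=1, U=1, Z=1) weight 1/252
  (X=2, Y=2, W=1, U=1, Z=0) weight 1/189
Group by U:
  weight(U=0) = 16/243
  weight(U=1) = 77/1944
Total weight = 16/243 + 77/1944 = 205/1944
P(U=0 | obs) = 16/243 / 205/1944 = 128/205
P(U=1 | obs) = 77/1944 / 205/1944 = 77/205

P(U = 1 | obs) = 77/205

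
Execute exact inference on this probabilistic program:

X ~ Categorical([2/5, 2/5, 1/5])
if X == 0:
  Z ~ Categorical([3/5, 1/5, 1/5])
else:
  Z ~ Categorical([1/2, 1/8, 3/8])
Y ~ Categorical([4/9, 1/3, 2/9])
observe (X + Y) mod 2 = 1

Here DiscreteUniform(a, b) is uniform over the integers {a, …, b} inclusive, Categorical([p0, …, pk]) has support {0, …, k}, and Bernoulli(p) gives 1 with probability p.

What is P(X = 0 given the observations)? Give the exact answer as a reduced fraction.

P(X = 0 | obs) = 2/7

Enumerate traces; 12 have nonzero weight after conditioning:
  (X=0, Z=0, Y=1) weight 2/25
  (X=0, Z=1, Y=1) weight 2/75
  (X=0, Z=2, Y=1) weight 2/75
  (X=1, Z=0, Y=0) weight 4/45
  (X=1, Z=0, Y=2) weight 2/45
  (X=1, Z=1, Y=0) weight 1/45
  (X=1, Z=1, Y=2) weight 1/90
  (X=1, Z=2, Y=0) weight 1/15
  (X=2, Z=0, Y=1) weight 1/30
  … 3 more
Group by X:
  weight(X=0) = 2/15
  weight(X=1) = 4/15
  weight(X=2) = 1/15
Total weight = 2/15 + 4/15 + 1/15 = 7/15
P(X=0 | obs) = 2/15 / 7/15 = 2/7
P(X=1 | obs) = 4/15 / 7/15 = 4/7
P(X=2 | obs) = 1/15 / 7/15 = 1/7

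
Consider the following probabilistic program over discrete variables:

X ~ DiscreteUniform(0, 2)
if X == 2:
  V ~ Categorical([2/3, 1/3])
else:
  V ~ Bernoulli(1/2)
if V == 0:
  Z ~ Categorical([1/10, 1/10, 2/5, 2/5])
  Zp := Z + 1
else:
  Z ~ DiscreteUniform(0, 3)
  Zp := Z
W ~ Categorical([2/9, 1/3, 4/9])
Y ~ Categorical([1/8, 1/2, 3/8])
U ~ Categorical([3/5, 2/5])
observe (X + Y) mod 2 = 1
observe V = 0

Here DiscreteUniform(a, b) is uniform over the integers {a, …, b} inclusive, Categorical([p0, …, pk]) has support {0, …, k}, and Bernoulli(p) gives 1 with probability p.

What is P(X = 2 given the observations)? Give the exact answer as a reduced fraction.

Enumerate traces; 96 have nonzero weight after conditioning:
  (X=0, V=0, Z=0, W=0, Y=1, U=0) weight 1/900
  (X=0, V=0, Z=0, W=0, Y=1, U=1) weight 1/1350
  (X=0, V=0, Z=0, W=1, Y=1, U=0) weight 1/600
  (X=0, V=0, Z=0, W=1, Y=1, U=1) weight 1/900
  (X=0, V=0, Z=0, W=2, Y=1, U=0) weight 1/450
  (X=0, V=0, Z=0, W=2, Y=1, U=1) weight 1/675
  (X=0, V=0, Z=1, W=0, Y=1, U=0) weight 1/900
  (X=0, V=0, Z=1, W=0, Y=1, U=1) weight 1/1350
  (X=1, V=0, Z=0, W=0, Y=0, U=0) weight 1/3600
  (X=2, V=0, Z=0, W=0, Y=1, U=0) weight 1/675
  … 86 more
Group by X:
  weight(X=0) = 1/12
  weight(X=1) = 1/12
  weight(X=2) = 1/9
Total weight = 1/12 + 1/12 + 1/9 = 5/18
P(X=0 | obs) = 1/12 / 5/18 = 3/10
P(X=1 | obs) = 1/12 / 5/18 = 3/10
P(X=2 | obs) = 1/9 / 5/18 = 2/5

P(X = 2 | obs) = 2/5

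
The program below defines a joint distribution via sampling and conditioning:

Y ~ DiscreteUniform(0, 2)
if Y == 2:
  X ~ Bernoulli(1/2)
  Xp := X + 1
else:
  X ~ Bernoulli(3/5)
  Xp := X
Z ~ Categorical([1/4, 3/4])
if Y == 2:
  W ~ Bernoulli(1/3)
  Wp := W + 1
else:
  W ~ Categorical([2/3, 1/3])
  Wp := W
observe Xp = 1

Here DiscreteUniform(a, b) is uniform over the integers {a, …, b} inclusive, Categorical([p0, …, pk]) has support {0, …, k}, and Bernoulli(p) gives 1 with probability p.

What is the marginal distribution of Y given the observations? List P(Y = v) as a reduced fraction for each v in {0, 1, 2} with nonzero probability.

P(Y=0) = 6/17, P(Y=1) = 6/17, P(Y=2) = 5/17

Enumerate traces; 12 have nonzero weight after conditioning:
  (Y=0, X=1, Z=0, W=0) weight 1/30
  (Y=0, X=1, Z=0, W=1) weight 1/60
  (Y=0, X=1, Z=1, W=0) weight 1/10
  (Y=0, X=1, Z=1, W=1) weight 1/20
  (Y=1, X=1, Z=0, W=0) weight 1/30
  (Y=1, X=1, Z=0, W=1) weight 1/60
  (Y=1, X=1, Z=1, W=0) weight 1/10
  (Y=1, X=1, Z=1, W=1) weight 1/20
  (Y=2, X=0, Z=0, W=0) weight 1/36
  … 3 more
Group by Y:
  weight(Y=0) = 1/5
  weight(Y=1) = 1/5
  weight(Y=2) = 1/6
Total weight = 1/5 + 1/5 + 1/6 = 17/30
P(Y=0 | obs) = 1/5 / 17/30 = 6/17
P(Y=1 | obs) = 1/5 / 17/30 = 6/17
P(Y=2 | obs) = 1/6 / 17/30 = 5/17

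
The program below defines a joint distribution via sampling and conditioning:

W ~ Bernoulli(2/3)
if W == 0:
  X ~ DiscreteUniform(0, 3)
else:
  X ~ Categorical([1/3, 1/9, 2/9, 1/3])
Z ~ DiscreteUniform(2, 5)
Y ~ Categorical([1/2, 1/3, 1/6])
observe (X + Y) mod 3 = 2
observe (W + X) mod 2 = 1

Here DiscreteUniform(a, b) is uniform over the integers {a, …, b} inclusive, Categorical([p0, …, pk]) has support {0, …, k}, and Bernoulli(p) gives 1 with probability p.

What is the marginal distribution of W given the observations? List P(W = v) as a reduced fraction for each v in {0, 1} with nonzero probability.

Enumerate traces; 16 have nonzero weight after conditioning:
  (W=0, X=1, Z=2, Y=1) weight 1/144
  (W=0, X=1, Z=3, Y=1) weight 1/144
  (W=0, X=1, Z=4, Y=1) weight 1/144
  (W=0, X=1, Z=5, Y=1) weight 1/144
  (W=0, X=3, Z=2, Y=2) weight 1/288
  (W=0, X=3, Z=3, Y=2) weight 1/288
  (W=0, X=3, Z=4, Y=2) weight 1/288
  (W=0, X=3, Z=5, Y=2) weight 1/288
  (W=1, X=0, Z=2, Y=2) weight 1/108
  … 7 more
Group by W:
  weight(W=0) = 1/24
  weight(W=1) = 1/9
Total weight = 1/24 + 1/9 = 11/72
P(W=0 | obs) = 1/24 / 11/72 = 3/11
P(W=1 | obs) = 1/9 / 11/72 = 8/11

P(W=0) = 3/11, P(W=1) = 8/11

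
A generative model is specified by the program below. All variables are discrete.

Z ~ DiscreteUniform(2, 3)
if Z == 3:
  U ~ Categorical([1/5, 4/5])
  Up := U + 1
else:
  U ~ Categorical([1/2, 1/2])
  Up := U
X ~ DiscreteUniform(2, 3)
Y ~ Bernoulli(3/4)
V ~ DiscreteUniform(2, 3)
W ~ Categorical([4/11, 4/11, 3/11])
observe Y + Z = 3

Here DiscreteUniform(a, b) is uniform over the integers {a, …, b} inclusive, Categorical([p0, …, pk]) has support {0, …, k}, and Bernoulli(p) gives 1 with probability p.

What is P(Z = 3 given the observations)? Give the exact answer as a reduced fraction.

P(Z = 3 | obs) = 1/4

Enumerate traces; 48 have nonzero weight after conditioning:
  (Z=2, U=0, X=2, Y=1, V=2, W=0) weight 3/176
  (Z=2, U=0, X=2, Y=1, V=2, W=1) weight 3/176
  (Z=2, U=0, X=2, Y=1, V=2, W=2) weight 9/704
  (Z=2, U=0, X=2, Y=1, V=3, W=0) weight 3/176
  (Z=2, U=0, X=2, Y=1, V=3, W=1) weight 3/176
  (Z=2, U=0, X=2, Y=1, V=3, W=2) weight 9/704
  (Z=2, U=0, X=3, Y=1, V=2, W=0) weight 3/176
  (Z=2, U=0, X=3, Y=1, V=2, W=1) weight 3/176
  (Z=3, U=0, X=2, Y=0, V=2, W=0) weight 1/440
  … 39 more
Group by Z:
  weight(Z=2) = 3/8
  weight(Z=3) = 1/8
Total weight = 3/8 + 1/8 = 1/2
P(Z=2 | obs) = 3/8 / 1/2 = 3/4
P(Z=3 | obs) = 1/8 / 1/2 = 1/4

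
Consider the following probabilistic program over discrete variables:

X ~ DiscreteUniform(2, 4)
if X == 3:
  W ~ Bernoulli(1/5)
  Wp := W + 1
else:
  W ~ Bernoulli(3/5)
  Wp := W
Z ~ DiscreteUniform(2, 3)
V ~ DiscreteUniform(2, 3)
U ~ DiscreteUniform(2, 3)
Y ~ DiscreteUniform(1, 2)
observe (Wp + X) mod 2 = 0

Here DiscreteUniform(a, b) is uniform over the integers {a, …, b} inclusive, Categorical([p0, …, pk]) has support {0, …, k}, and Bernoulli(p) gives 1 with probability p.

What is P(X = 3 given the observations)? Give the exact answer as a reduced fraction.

Enumerate traces; 48 have nonzero weight after conditioning:
  (X=2, W=0, Z=2, V=2, U=2, Y=1) weight 1/120
  (X=2, W=0, Z=2, V=2, U=2, Y=2) weight 1/120
  (X=2, W=0, Z=2, V=2, U=3, Y=1) weight 1/120
  (X=2, W=0, Z=2, V=2, U=3, Y=2) weight 1/120
  (X=2, W=0, Z=2, V=3, U=2, Y=1) weight 1/120
  (X=2, W=0, Z=2, V=3, U=2, Y=2) weight 1/120
  (X=2, W=0, Z=2, V=3, U=3, Y=1) weight 1/120
  (X=2, W=0, Z=2, V=3, U=3, Y=2) weight 1/120
  (X=3, W=0, Z=2, V=2, U=2, Y=1) weight 1/60
  (X=4, W=0, Z=2, V=2, U=2, Y=1) weight 1/120
  … 38 more
Group by X:
  weight(X=2) = 2/15
  weight(X=3) = 4/15
  weight(X=4) = 2/15
Total weight = 2/15 + 4/15 + 2/15 = 8/15
P(X=2 | obs) = 2/15 / 8/15 = 1/4
P(X=3 | obs) = 4/15 / 8/15 = 1/2
P(X=4 | obs) = 2/15 / 8/15 = 1/4

P(X = 3 | obs) = 1/2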